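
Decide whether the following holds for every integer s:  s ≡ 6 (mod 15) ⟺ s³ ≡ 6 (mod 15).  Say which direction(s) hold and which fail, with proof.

Both implications hold.

(⟸) Suppose s³ ≡ 6 (mod 15). The only residue r in {0, …, 14} with r³ ≡ 6 (mod 15) is r = 6, so s ≡ 6 (mod 15).

(⟹) Suppose s ≡ 6 (mod 15). Write s = 15j + 6. Then (15j + 6)³ = 3375j³ + 4050j² + 1620j + 216 = 15(225j³ + 270j² + 108j + 14) + 6, so s³ ≡ 6 (mod 15).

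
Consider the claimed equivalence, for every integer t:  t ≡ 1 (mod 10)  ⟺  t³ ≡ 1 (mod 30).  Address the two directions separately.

Only the reverse direction holds.

(→) This fails: take t = 11. Then 11 ≡ 1 (mod 10), but 11³ = 1331 ≡ 11 (mod 30), not 1.

(←) Conversely, the residues r modulo 30 with r³ ≡ 1 (mod 30) are exactly {1}, and each is ≡ 1 (mod 10).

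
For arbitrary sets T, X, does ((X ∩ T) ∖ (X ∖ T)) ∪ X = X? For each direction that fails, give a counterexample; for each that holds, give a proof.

Both inclusions hold; the sets are equal.

Forward inclusion. Let x ∈ ((X ∩ T) ∖ (X ∖ T)) ∪ X. Then either x ∈ X and x ∉ T; or x ∈ T ∩ X. In each case x ∈ X, so ((X ∩ T) ∖ (X ∖ T)) ∪ X ⊆ X.

Reverse inclusion. Let x ∈ X. Then either x ∈ X and x ∉ T; or x ∈ T ∩ X. In each case x ∈ ((X ∩ T) ∖ (X ∖ T)) ∪ X, so X ⊆ ((X ∩ T) ∖ (X ∖ T)) ∪ X.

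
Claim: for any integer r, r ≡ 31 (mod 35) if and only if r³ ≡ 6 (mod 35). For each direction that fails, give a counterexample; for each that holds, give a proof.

(⇒) holds; (⇐) fails.

(⟸) This fails: take r = 6. Then 6³ = 216 ≡ 6 (mod 35), yet 6 ≡ 6 (mod 35), not 31.

(⟹) Suppose r ≡ 31 (mod 35). Write r = 35j + 31. Then (35j + 31)³ = 42875j³ + 113925j² + 100905j + 29791 = 35(1225j³ + 3255j² + 2883j + 851) + 6, so r³ ≡ 6 (mod 35).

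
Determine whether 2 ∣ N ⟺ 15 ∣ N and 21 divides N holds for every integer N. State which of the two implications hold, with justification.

(→) This fails: take N = 2. Certainly 2 ∣ 2, but 15 ∤ 2.

(←) This fails: take N = 105. Both 15 ∣ 105 and 21 ∣ 105, yet 105 is not a multiple of 2 (since 105 = 52·2 + 1), so 2 ∤ 105.

Neither direction holds.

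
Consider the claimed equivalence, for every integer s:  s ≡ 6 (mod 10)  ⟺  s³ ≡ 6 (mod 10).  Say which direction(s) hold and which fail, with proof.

Forward direction. Suppose s ≡ 6 (mod 10). Write s = 10j + 6. Then (10j + 6)³ = 1000j³ + 1800j² + 1080j + 216 = 10(100j³ + 180j² + 108j + 21) + 6, so s³ ≡ 6 (mod 10).

Converse. For the converse, argue contrapositively. If s ≢ 6 (mod 10), then s is congruent to one of 0, 1, 2, 3, 4, 5, 7, 8, 9 modulo 10, and these give s³ ≡ 0, 1, 8, 7, 4, 5, 3, 2, 9 respectively — never 6.

Equivalent; both directions hold.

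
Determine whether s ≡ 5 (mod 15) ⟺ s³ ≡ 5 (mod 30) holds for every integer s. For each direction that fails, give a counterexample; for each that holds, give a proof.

Forward direction. This fails: take s = 20. Then 20 ≡ 5 (mod 15), but 20³ = 8000 ≡ 20 (mod 30), not 5.

Converse. The residues r modulo 30 with r³ ≡ 5 (mod 30) are exactly {5}, and each is ≡ 5 (mod 15).

Not equivalent: only (⇐) holds.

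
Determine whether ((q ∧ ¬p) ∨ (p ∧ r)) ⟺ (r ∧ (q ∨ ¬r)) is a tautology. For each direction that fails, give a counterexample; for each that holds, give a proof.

Only the converse holds.

(⇒) This fails. Under p = T, r = T, q = F, the left side is true but the right side is false.

(⇐) Assume the antecedent. If p is true, the antecedent forces (p = T, r = T, q = T), and (q ∧ ¬p) ∨ (p ∧ r) holds there. If p is false, the antecedent forces (p = F, r = T, q = T), and (q ∧ ¬p) ∨ (p ∧ r) holds there. Either way (q ∧ ¬p) ∨ (p ∧ r) holds.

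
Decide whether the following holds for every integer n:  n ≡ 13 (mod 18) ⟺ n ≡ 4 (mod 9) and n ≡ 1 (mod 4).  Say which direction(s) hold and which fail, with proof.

Only the reverse direction holds.

[⇐] If n ≡ 4 (mod 9) and n ≡ 1 (mod 4), then by the Chinese remainder theorem n ≡ 13 (mod 36). Since 13 ≡ 13 (mod 18) and 18 ∣ 36, we get n ≡ 13 (mod 18).

[⇒] This fails: n = 31 gives 31 ≡ 13 (mod 18) but 31 ≡ 3 (mod 4), so the conjunction on the right does not hold.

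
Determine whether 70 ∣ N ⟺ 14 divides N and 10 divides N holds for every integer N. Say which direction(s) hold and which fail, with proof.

Forward direction. If 70 ∣ N, write N = 70q. Since 70 = 5·14, N = 14·(5q), so 14 ∣ N; and since 70 = 7·10, N = 10·(7q), so 10 ∣ N.

Converse. Suppose 14 ∣ N and 10 ∣ N. Any common multiple of 14 and 10 is a multiple of their lcm; here lcm(14, 10) = 14·10/gcd(14, 10) = 140/2 = 70, so 70 ∣ N.

The biconditional holds.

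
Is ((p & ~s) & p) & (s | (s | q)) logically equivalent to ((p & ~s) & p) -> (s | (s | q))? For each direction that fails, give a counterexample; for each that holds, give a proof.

Not equivalent: only (⇒) holds.

(⇒) Assume the antecedent. If s is true, the antecedent cannot hold. If s is false, the antecedent forces (s = F, p = T, q = T), and the consequent holds there. Either way the consequent holds.

(⇐) This fails. Under s = F, p = F, q = F, the left side is false but the right side is true.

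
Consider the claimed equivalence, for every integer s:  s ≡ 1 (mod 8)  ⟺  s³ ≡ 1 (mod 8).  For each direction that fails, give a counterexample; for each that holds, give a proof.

(⇒) Suppose s ≡ 1 (mod 8). Write s = 8j + 1. Then (8j + 1)³ = 512j³ + 192j² + 24j + 1 = 8(64j³ + 24j² + 3j) + 1, so s³ ≡ 1 (mod 8).

(⇐) Conversely, suppose s³ ≡ 1 (mod 8). The only residue r in {0, …, 7} with r³ ≡ 1 (mod 8) is r = 1, so s ≡ 1 (mod 8).

Both directions hold.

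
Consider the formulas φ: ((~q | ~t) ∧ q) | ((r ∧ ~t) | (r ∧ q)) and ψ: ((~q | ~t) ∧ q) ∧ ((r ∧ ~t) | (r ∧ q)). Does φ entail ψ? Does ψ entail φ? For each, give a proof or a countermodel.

(⟹) This fails. Under t = F, q = T, r = F, the left side is true but the right side is false.

(⟸) Assume the antecedent. If t is true, the antecedent cannot hold. If t is false, the antecedent forces (t = F, q = T, r = T), and the consequent holds there. Either way the consequent holds.

(⇒) fails; (⇐) holds.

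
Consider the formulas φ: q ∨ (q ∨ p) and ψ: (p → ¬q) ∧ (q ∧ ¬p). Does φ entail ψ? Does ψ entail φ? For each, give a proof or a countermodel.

The forward direction fails; the converse holds.

(→) This fails. Under q = F, p = T, the left side is true but the right side is false.

(←) Assume the antecedent. If q is true, q ∨ (q ∨ p) reduces to true regardless of the other variables. If q is false, the antecedent cannot hold. Either way q ∨ (q ∨ p) holds.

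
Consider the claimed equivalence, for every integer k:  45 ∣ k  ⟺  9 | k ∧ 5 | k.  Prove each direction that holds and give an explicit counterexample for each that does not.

(⇒) If 45 ∣ k, write k = 45q. Since 45 = 5·9, k = 9·(5q), so 9 ∣ k; and since 45 = 9·5, k = 5·(9q), so 5 ∣ k.

(⇐) Suppose 9 ∣ k and 5 ∣ k. Any common multiple of 9 and 5 is a multiple of their lcm; here gcd(9, 5) = 1, so lcm(9, 5) = 9·5 = 45, so 45 ∣ k.

Both directions hold.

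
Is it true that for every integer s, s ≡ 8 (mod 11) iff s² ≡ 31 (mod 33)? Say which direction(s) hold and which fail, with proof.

[⇒] This fails: take s = 30. Then 30 ≡ 8 (mod 11), but 30² = 900 ≡ 9 (mod 33), not 31.

[⇐] This fails: take s = 14. Then 14² = 196 ≡ 31 (mod 33), yet 14 ≡ 3 (mod 11), not 8.

Neither implication holds.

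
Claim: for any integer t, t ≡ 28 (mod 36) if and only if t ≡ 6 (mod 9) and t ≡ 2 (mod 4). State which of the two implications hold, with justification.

Neither implication holds.

(⟹) This fails: t = 28 gives 28 ≡ 28 (mod 36) but 28 ≡ 1 (mod 9), so the conjunction on the right does not hold.

(⟸) This fails: t = 6 satisfies both congruences on the right (6 ≡ 6 mod 9 and 6 ≡ 2 mod 4) yet 6 ≡ 6 (mod 36), not 28.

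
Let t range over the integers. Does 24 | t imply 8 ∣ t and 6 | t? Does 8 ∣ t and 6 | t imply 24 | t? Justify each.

Equivalent; both directions hold.

(←) Suppose 8 ∣ t and 6 ∣ t. Any common multiple of 8 and 6 is a multiple of their lcm; here lcm(8, 6) = 8·6/gcd(8, 6) = 48/2 = 24, so 24 ∣ t.

(→) If 24 ∣ t, write t = 24q. Since 24 = 3·8, t = 8·(3q), so 8 ∣ t; and since 24 = 4·6, t = 6·(4q), so 6 ∣ t.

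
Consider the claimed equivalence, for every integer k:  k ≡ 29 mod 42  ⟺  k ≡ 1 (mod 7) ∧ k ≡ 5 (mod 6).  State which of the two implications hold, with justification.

(⇒) Suppose k ≡ 29 (mod 42); write k = 42j + 29. Since 7 ∣ 42, reducing mod 7 gives k ≡ 29 ≡ 1 (mod 7); since 6 ∣ 42, reducing mod 6 gives k ≡ 29 ≡ 5 (mod 6).

(⇐) Conversely, if k ≡ 1 (mod 7) and k ≡ 5 (mod 6), then by the Chinese remainder theorem k ≡ 29 (mod 42). This is exactly k ≡ 29 (mod 42).

Both directions hold.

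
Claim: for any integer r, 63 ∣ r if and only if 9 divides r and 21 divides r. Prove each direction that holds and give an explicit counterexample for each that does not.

(→) If 63 ∣ r, write r = 63q. Since 63 = 7·9, r = 9·(7q), so 9 ∣ r; and since 63 = 3·21, r = 21·(3q), so 21 ∣ r.

(←) Suppose 9 ∣ r and 21 ∣ r. Any common multiple of 9 and 21 is a multiple of their lcm; here lcm(9, 21) = 9·21/gcd(9, 21) = 189/3 = 63, so 63 ∣ r.

The biconditional holds.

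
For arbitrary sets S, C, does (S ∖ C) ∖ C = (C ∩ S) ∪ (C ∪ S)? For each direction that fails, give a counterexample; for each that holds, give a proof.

(⊆) holds; (⊇) fails.

Forward inclusion. Let x ∈ (S ∖ C) ∖ C. Then x ∈ S and x ∉ C, from which x ∈ (C ∩ S) ∪ (C ∪ S).

Reverse inclusion. This inclusion fails. Take S = ∅, C = {1}; then 1 ∈ (C ∩ S) ∪ (C ∪ S) but 1 ∉ (S ∖ C) ∖ C.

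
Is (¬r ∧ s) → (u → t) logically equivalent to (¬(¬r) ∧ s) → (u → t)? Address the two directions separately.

Both directions fail.

(→) This fails. Under s = T, u = T, r = T, t = F, the left side is true but the right side is false.

(←) This fails. Under s = T, u = T, r = F, t = F, the left side is false but the right side is true.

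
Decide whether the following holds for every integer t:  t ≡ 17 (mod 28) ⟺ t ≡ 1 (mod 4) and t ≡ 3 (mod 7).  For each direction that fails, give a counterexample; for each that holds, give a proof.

Both implications hold.

[⇐] If t ≡ 1 (mod 4) and t ≡ 3 (mod 7), then by the Chinese remainder theorem t ≡ 17 (mod 28). This is exactly t ≡ 17 (mod 28).

[⇒] Suppose t ≡ 17 (mod 28); write t = 28j + 17. Since 4 ∣ 28, reducing mod 4 gives t ≡ 17 ≡ 1 (mod 4); since 7 ∣ 28, reducing mod 7 gives t ≡ 17 ≡ 3 (mod 7).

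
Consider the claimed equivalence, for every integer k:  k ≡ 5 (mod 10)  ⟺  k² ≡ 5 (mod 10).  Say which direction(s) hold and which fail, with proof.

Both directions hold.

(→) Suppose k ≡ 5 (mod 10). Write k = 10j + 5. Then (10j + 5)² = 100j² + 100j + 25 = 10(10j² + 10j + 2) + 5, so k² ≡ 5 (mod 10).

(←) Conversely, suppose k² ≡ 5 (mod 10). The only residue r in {0, …, 9} with r² ≡ 5 (mod 10) is r = 5, so k ≡ 5 (mod 10).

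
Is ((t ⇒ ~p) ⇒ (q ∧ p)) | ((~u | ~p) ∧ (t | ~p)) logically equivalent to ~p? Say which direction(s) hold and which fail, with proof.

(⟸) Assume the antecedent. If p is true, the antecedent cannot hold. If p is false, the consequent reduces to true regardless of the other variables. Either way the consequent holds.

(⟹) This fails. Under p = T, q = T, u = F, t = F, the left side is true but the right side is false.

The forward direction fails; the converse holds.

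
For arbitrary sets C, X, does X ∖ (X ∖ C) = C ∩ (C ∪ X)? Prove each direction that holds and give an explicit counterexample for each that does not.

(⟹) Let x ∈ X ∖ (X ∖ C). Then x ∈ C ∩ X, from which x ∈ C ∩ (C ∪ X).

(⟸) This inclusion fails. Take C = {1}, X = ∅; then 1 ∈ C ∩ (C ∪ X) but 1 ∉ X ∖ (X ∖ C).

Only the forward inclusion holds.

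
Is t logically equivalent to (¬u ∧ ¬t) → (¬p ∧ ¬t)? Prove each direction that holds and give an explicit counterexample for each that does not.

Converse. This fails. Under t = F, u = F, p = F, the left side is false but the right side is true.

Forward direction. Assume the antecedent. If t is true, (¬u ∧ ¬t) → (¬p ∧ ¬t) reduces to true regardless of the other variables. If t is false, the antecedent cannot hold. Either way (¬u ∧ ¬t) → (¬p ∧ ¬t) holds.

Only the forward direction holds.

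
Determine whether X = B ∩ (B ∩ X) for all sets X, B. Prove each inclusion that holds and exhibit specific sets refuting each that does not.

Only the reverse inclusion holds.

(⟹) This inclusion fails. Take X = {1}, B = ∅; then 1 ∈ X but 1 ∉ B ∩ (B ∩ X).

(⟸) Let x ∈ B ∩ (B ∩ X). Then x ∈ X ∩ B, from which x ∈ X.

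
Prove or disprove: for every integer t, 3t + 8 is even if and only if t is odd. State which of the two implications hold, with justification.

[⇒] This fails: t = 0 gives 3t + 8 = 8, which is even, but 0 is even, not odd.

[⇐] This also fails: t = 1 is odd, but 3t + 8 = 11 is odd, not even.

Neither direction holds.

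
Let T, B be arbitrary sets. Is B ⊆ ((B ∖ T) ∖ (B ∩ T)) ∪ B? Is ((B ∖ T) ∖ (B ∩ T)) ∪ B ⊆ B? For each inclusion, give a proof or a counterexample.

Both inclusions hold; the sets are equal.

(⟸) Let x ∈ ((B ∖ T) ∖ (B ∩ T)) ∪ B. Then either x ∈ B and x ∉ T; or x ∈ T ∩ B. In each case x ∈ B, so ((B ∖ T) ∖ (B ∩ T)) ∪ B ⊆ B.

(⟹) Let x ∈ B. Then either x ∈ B and x ∉ T; or x ∈ T ∩ B. In each case x ∈ ((B ∖ T) ∖ (B ∩ T)) ∪ B, so B ⊆ ((B ∖ T) ∖ (B ∩ T)) ∪ B.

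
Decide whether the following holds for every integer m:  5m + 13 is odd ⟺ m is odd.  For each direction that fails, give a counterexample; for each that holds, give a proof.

Neither direction holds.

(⟹) This fails: m = 0 gives 5m + 13 = 13, which is odd, but 0 is even, not odd.

(⟸) This also fails: m = 3 is odd, but 5m + 13 = 28 is even, not odd.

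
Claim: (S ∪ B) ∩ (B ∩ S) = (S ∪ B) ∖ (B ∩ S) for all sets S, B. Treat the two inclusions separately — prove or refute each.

Both inclusions fail.

Forward inclusion. This inclusion fails. Take S = {1}, B = {1}; then 1 ∈ (S ∪ B) ∩ (B ∩ S) but 1 ∉ (S ∪ B) ∖ (B ∩ S).

Reverse inclusion. This inclusion fails. Take S = {1}, B = ∅; then 1 ∈ (S ∪ B) ∖ (B ∩ S) but 1 ∉ (S ∪ B) ∩ (B ∩ S).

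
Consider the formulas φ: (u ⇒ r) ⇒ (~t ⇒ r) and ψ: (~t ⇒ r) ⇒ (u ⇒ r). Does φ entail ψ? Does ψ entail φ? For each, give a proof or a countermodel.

(⇒) fails and (⇐) fails.

Forward direction. This fails. Under t = T, u = T, r = F, the left side is true but the right side is false.

Converse. This fails. Under t = F, u = F, r = F, the left side is false but the right side is true.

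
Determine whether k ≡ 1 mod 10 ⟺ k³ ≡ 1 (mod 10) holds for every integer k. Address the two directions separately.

The biconditional holds.

[⇒] Suppose k ≡ 1 mod 10. Write k = 10j + 1. Then (10j + 1)³ = 1000j³ + 300j² + 30j + 1 = 10(100j³ + 30j² + 3j) + 1, so k³ ≡ 1 (mod 10).

[⇐] Conversely, suppose k³ ≡ 1 (mod 10). The only residue r in {0, …, 9} with r³ ≡ 1 (mod 10) is r = 1, so k ≡ 1 (mod 10).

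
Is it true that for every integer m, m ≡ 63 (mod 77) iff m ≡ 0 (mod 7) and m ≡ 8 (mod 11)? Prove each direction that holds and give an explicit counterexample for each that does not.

Both directions hold.

Forward direction. Suppose m ≡ 63 (mod 77); write m = 77j + 63. Since 7 ∣ 77, reducing mod 7 gives m ≡ 63 ≡ 0 (mod 7); since 11 ∣ 77, reducing mod 11 gives m ≡ 63 ≡ 8 (mod 11).

Converse. If m ≡ 0 (mod 7) and m ≡ 8 (mod 11), then by the Chinese remainder theorem m ≡ 63 (mod 77). This is exactly m ≡ 63 (mod 77).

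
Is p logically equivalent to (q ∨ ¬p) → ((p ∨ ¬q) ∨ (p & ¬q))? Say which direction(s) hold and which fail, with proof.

(→) Assume the antecedent. If p is true, the consequent reduces to true regardless of the other variables. If p is false, the antecedent cannot hold. Either way the consequent holds.

(←) This fails. Under p = F, q = F, the left side is false but the right side is true.

The forward direction holds; the converse fails.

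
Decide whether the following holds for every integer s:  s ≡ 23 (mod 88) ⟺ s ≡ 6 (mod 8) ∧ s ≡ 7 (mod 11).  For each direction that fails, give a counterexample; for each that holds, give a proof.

Both directions fail.

(⟹) This fails: s = 23 gives 23 ≡ 23 (mod 88) but 23 ≡ 7 (mod 8), so the conjunction on the right does not hold.

(⟸) This fails: s = 62 satisfies both congruences on the right (62 ≡ 6 mod 8 and 62 ≡ 7 mod 11) yet 62 ≡ 62 (mod 88), not 23.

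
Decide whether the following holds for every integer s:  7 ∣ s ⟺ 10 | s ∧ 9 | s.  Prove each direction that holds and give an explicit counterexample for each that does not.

(⟹) This fails: take s = 7. Certainly 7 ∣ 7, but 10 ∤ 7.

(⟸) This fails: take s = 90. Both 10 ∣ 90 and 9 ∣ 90, yet 90 is not a multiple of 7 (since 90 = 12·7 + 6), so 7 ∤ 90.

Both directions fail.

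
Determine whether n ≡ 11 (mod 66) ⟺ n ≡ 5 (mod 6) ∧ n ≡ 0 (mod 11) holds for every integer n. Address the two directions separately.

(⟹) Suppose n ≡ 11 (mod 66); write n = 66j + 11. Since 6 ∣ 66, reducing mod 6 gives n ≡ 11 ≡ 5 (mod 6); since 11 ∣ 66, reducing mod 11 gives n ≡ 11 ≡ 0 (mod 11).

(⟸) Conversely, if n ≡ 5 (mod 6) and n ≡ 0 (mod 11), then by the Chinese remainder theorem n ≡ 11 (mod 66). This is exactly n ≡ 11 (mod 66).

Both implications hold.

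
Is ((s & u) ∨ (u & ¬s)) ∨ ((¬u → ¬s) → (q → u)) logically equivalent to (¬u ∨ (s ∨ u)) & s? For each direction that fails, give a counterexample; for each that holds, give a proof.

(⇒) fails; (⇐) holds.

(←) Assume the antecedent. If u is true, the consequent reduces to true regardless of the other variables. If u is false, the antecedent forces (u = F, q = F, s = T) or (u = F, q = T, s = T), and the consequent holds there. Either way the consequent holds.

(→) This fails. Under u = F, q = F, s = F, the left side is true but the right side is false.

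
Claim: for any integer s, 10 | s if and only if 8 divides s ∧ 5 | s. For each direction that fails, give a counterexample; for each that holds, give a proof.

Not equivalent: only (⇐) holds.

Forward direction. This fails: take s = 10. Certainly 10 ∣ 10, but 8 ∤ 10.

Converse. Suppose 8 ∣ s and 5 ∣ s. Any common multiple of 8 and 5 is a multiple of their lcm; here gcd(8, 5) = 1, so lcm(8, 5) = 8·5 = 40, so 40 ∣ s. Since 10 ∣ 40, it follows that 10 ∣ s.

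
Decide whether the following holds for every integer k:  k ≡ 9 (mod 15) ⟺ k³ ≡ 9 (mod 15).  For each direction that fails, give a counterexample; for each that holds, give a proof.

Converse. Suppose k³ ≡ 9 (mod 15). The only residue r in {0, …, 14} with r³ ≡ 9 (mod 15) is r = 9, so k ≡ 9 (mod 15).

Forward direction. Suppose k ≡ 9 (mod 15). Write k = 15j + 9. Then (15j + 9)³ = 3375j³ + 6075j² + 3645j + 729 = 15(225j³ + 405j² + 243j + 48) + 9, so k³ ≡ 9 (mod 15).

Both directions hold; the statement is true.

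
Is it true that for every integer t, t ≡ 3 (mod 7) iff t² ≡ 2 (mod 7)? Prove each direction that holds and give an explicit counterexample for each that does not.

(⇒) holds; (⇐) fails.

Forward direction. Suppose t ≡ 3 (mod 7). Write t = 7j + 3. Then (7j + 3)² = 49j² + 42j + 9 = 7(7j² + 6j + 1) + 2, so t² ≡ 2 (mod 7).

Converse. This fails: take t = 4. Then 4² = 16 ≡ 2 (mod 7), yet 4 ≡ 4 (mod 7), not 3.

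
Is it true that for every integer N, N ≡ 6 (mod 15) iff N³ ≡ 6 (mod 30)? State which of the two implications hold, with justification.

Forward direction. This fails: take N = 21. Then 21 ≡ 6 (mod 15), but 21³ = 9261 ≡ 21 (mod 30), not 6.

Converse. The residues r modulo 30 with r³ ≡ 6 (mod 30) are exactly {6}, and each is ≡ 6 (mod 15).

Only the reverse direction holds.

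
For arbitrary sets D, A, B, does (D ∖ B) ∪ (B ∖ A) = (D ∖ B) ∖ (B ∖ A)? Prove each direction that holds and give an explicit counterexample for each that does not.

The sets are not equal: only the reverse inclusion holds.

(⟸) Let x ∈ (D ∖ B) ∖ (B ∖ A). Then either x ∈ D and x ∉ A, B; or x ∈ D ∩ A and x ∉ B. In each case x ∈ (D ∖ B) ∪ (B ∖ A), so (D ∖ B) ∖ (B ∖ A) ⊆ (D ∖ B) ∪ (B ∖ A).

(⟹) This inclusion fails. Take D = ∅, A = ∅, B = {1}; then 1 ∈ (D ∖ B) ∪ (B ∖ A) but 1 ∉ (D ∖ B) ∖ (B ∖ A).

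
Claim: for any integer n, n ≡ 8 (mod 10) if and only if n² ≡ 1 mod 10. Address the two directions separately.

(⇒) fails and (⇐) fails.

(→) This fails: take n = 8. Then 8 ≡ 8 (mod 10), but 8² = 64 ≡ 4 (mod 10), not 1.

(←) This fails: take n = 1. Then 1² = 1 ≡ 1 (mod 10), yet 1 ≡ 1 (mod 10), not 8.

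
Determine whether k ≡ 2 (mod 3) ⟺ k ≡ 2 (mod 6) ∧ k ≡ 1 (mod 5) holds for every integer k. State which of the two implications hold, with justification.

(⇒) This fails: k = 2 gives 2 ≡ 2 (mod 3) but 2 ≡ 2 (mod 5), so the conjunction on the right does not hold.

(⇐) Conversely, if k ≡ 2 (mod 6) and k ≡ 1 (mod 5), then by the Chinese remainder theorem k ≡ 26 (mod 30). Since 26 ≡ 2 (mod 3) and 3 ∣ 30, we get k ≡ 2 (mod 3).

Not equivalent: only (⇐) holds.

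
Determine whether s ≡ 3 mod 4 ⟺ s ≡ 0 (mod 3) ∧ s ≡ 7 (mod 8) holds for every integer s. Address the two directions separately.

(⟹) This fails: s = 3 gives 3 ≡ 3 (mod 4) but 3 ≡ 3 (mod 8), so the conjunction on the right does not hold.

(⟸) Conversely, if s ≡ 0 (mod 3) and s ≡ 7 (mod 8), then by the Chinese remainder theorem s ≡ 15 (mod 24). Since 15 ≡ 3 (mod 4) and 4 ∣ 24, we get s ≡ 3 (mod 4).

Not equivalent: only (⇐) holds.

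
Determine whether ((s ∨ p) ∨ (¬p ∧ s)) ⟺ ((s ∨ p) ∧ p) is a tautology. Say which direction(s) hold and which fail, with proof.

(⇒) This fails. Under s = T, p = F, the left side is true but the right side is false.

(⇐) Assume the antecedent. If s is true, (s ∨ p) ∨ (¬p ∧ s) reduces to true regardless of the other variables. If s is false, the antecedent forces (s = F, p = T), and (s ∨ p) ∨ (¬p ∧ s) holds there. Either way (s ∨ p) ∨ (¬p ∧ s) holds.

Only the reverse direction holds.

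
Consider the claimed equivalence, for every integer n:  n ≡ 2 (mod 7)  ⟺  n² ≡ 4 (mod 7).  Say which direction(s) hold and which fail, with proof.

(⇒) Suppose n ≡ 2 (mod 7). Write n = 7j + 2. Then (7j + 2)² = 49j² + 28j + 4 = 7(7j² + 4j) + 4, so n² ≡ 4 (mod 7).

(⇐) This fails: take n = 5. Then 5² = 25 ≡ 4 (mod 7), yet 5 ≡ 5 (mod 7), not 2.

Only the forward implication holds.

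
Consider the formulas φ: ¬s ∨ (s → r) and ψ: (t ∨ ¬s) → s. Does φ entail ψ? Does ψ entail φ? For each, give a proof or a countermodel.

Both directions fail.

(→) This fails. Under s = F, r = F, t = F, the left side is true but the right side is false.

(←) This fails. Under s = T, r = F, t = F, the left side is false but the right side is true.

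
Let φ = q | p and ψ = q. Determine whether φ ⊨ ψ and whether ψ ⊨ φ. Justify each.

(⇒) This fails. Under p = T, q = F, the left side is true but the right side is false.

(⇐) Assume the antecedent. If p is true, q | p reduces to true regardless of the other variables. If p is false, the antecedent forces (p = F, q = T), and q | p holds there. Either way q | p holds.

Only the reverse direction holds.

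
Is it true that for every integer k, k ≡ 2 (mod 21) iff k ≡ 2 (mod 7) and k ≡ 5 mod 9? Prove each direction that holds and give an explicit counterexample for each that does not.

Forward direction. This fails: k = 2 gives 2 ≡ 2 (mod 21) but 2 ≡ 2 (mod 9), so the conjunction on the right does not hold.

Converse. If k ≡ 2 (mod 7) and k ≡ 5 (mod 9), then by the Chinese remainder theorem k ≡ 23 (mod 63). Since 23 ≡ 2 (mod 21) and 21 ∣ 63, we get k ≡ 2 (mod 21).

Only the converse holds.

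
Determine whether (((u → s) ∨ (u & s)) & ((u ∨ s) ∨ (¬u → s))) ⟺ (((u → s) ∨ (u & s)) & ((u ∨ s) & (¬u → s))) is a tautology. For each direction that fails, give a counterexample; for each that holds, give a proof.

Both directions hold.

Forward direction. Assume the antecedent. If s is true, the consequent reduces to true regardless of the other variables. If s is false, the antecedent cannot hold. Either way the consequent holds.

Converse. Assume the antecedent. If s is true, the consequent reduces to true regardless of the other variables. If s is false, the antecedent cannot hold. Either way the consequent holds.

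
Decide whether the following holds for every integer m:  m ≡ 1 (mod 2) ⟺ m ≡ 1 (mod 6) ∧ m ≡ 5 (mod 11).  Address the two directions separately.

[⇐] If m ≡ 1 (mod 6) and m ≡ 5 (mod 11), then by the Chinese remainder theorem m ≡ 49 (mod 66). Since 49 ≡ 1 (mod 2) and 2 ∣ 66, we get m ≡ 1 (mod 2).

[⇒] This fails: m = 1 gives 1 ≡ 1 (mod 2) but 1 ≡ 1 (mod 11), so the conjunction on the right does not hold.

The forward direction fails; the converse holds.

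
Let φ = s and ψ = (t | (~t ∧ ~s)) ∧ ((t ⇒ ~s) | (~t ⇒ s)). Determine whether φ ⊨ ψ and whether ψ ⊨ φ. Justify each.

Neither direction holds.

(→) This fails. Under t = F, s = T, the left side is true but the right side is false.

(←) This fails. Under t = F, s = F, the left side is false but the right side is true.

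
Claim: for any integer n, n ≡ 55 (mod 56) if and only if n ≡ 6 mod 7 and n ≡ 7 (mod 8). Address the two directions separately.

Both implications hold.

Converse. If n ≡ 6 (mod 7) and n ≡ 7 (mod 8), then by the Chinese remainder theorem n ≡ 55 (mod 56). This is exactly n ≡ 55 (mod 56).

Forward direction. Suppose n ≡ 55 (mod 56); write n = 56j + 55. Since 7 ∣ 56, reducing mod 7 gives n ≡ 55 ≡ 6 (mod 7); since 8 ∣ 56, reducing mod 8 gives n ≡ 55 ≡ 7 (mod 8).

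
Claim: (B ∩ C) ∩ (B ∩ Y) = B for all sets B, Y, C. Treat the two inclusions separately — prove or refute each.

(⟹) Let x ∈ (B ∩ C) ∩ (B ∩ Y). Then x ∈ B ∩ Y ∩ C, from which x ∈ B.

(⟸) This inclusion fails. Take B = {1}, Y = ∅, C = ∅; then 1 ∈ B but 1 ∉ (B ∩ C) ∩ (B ∩ Y).

The sets are not equal: only the forward inclusion holds.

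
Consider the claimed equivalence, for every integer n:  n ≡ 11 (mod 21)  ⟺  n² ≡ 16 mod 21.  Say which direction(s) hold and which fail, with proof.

(⇒) holds; (⇐) fails.

(→) Suppose n ≡ 11 (mod 21). Write n = 21j + 11. Then (21j + 11)² = 441j² + 462j + 121 = 21(21j² + 22j + 5) + 16, so n² ≡ 16 (mod 21).

(←) This fails: take n = 4. Then 4² = 16 ≡ 16 (mod 21), yet 4 ≡ 4 (mod 21), not 11.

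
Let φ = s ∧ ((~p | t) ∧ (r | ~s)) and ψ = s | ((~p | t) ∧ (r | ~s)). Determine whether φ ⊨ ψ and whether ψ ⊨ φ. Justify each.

(⇒) holds; (⇐) fails.

(⟹) Assume the antecedent. If p is true, the antecedent forces (p = T, t = T, s = T, r = T), and s | ((~p | t) ∧ (r | ~s)) holds there. If p is false, s | ((~p | t) ∧ (r | ~s)) reduces to true regardless of the other variables. Either way s | ((~p | t) ∧ (r | ~s)) holds.

(⟸) This fails. Under p = F, t = F, s = F, r = F, the left side is false but the right side is true.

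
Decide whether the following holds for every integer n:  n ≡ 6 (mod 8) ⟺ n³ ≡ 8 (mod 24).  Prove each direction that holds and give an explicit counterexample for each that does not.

Forward direction. This fails: take n = 6. Then 6 ≡ 6 (mod 8), but 6³ = 216 ≡ 0 (mod 24), not 8.

Converse. This fails: take n = 2. Then 2³ = 8 ≡ 8 (mod 24), yet 2 ≡ 2 (mod 8), not 6.

Neither direction holds.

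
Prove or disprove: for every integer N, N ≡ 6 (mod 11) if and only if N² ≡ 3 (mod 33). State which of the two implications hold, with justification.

Neither direction holds.

(→) This fails: take N = 17. Then 17 ≡ 6 (mod 11), but 17² = 289 ≡ 25 (mod 33), not 3.

(←) This fails: take N = 27. Then 27² = 729 ≡ 3 (mod 33), yet 27 ≡ 5 (mod 11), not 6.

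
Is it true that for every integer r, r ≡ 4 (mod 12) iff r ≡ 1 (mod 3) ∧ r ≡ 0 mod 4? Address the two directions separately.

Both directions hold.

[⇒] Suppose r ≡ 4 (mod 12); write r = 12j + 4. Since 3 ∣ 12, reducing mod 3 gives r ≡ 4 ≡ 1 (mod 3); since 4 ∣ 12, reducing mod 4 gives r ≡ 4 ≡ 0 (mod 4).

[⇐] Conversely, if r ≡ 1 (mod 3) and r ≡ 0 (mod 4), then by the Chinese remainder theorem r ≡ 4 (mod 12). This is exactly r ≡ 4 (mod 12).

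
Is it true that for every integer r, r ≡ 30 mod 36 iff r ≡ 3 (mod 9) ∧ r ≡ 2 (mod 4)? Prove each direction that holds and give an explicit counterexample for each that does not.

Both implications hold.

(⟸) If r ≡ 3 (mod 9) and r ≡ 2 (mod 4), then by the Chinese remainder theorem r ≡ 30 (mod 36). This is exactly r ≡ 30 (mod 36).

(⟹) Suppose r ≡ 30 (mod 36); write r = 36j + 30. Since 9 ∣ 36, reducing mod 9 gives r ≡ 30 ≡ 3 (mod 9); since 4 ∣ 36, reducing mod 4 gives r ≡ 30 ≡ 2 (mod 4).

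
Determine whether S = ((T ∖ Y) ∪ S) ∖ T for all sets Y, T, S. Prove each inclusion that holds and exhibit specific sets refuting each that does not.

(⊆) fails; (⊇) holds.

(⊆) This inclusion fails. Take Y = ∅, T = {1}, S = {1}; then 1 ∈ S but 1 ∉ ((T ∖ Y) ∪ S) ∖ T.

(⊇) Let x ∈ ((T ∖ Y) ∪ S) ∖ T. Then either x ∈ S and x ∉ Y, T; or x ∈ Y ∩ S and x ∉ T. In each case x ∈ S, so ((T ∖ Y) ∪ S) ∖ T ⊆ S.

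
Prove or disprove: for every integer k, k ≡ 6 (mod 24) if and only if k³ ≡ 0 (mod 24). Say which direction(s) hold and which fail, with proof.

Only the forward implication holds.

(←) This fails: take k = 0. Then 0³ = 0 ≡ 0 (mod 24), yet 0 ≡ 0 (mod 24), not 6.

(→) Suppose k ≡ 6 (mod 24). Write k = 24j + 6. Then (24j + 6)³ = 13824j³ + 10368j² + 2592j + 216 = 24(576j³ + 432j² + 108j + 9) + 0, so k³ ≡ 0 (mod 24).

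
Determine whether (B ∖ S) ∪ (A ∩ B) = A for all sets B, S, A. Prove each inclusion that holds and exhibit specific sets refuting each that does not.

Forward inclusion. This inclusion fails. Take B = {1}, S = ∅, A = ∅; then 1 ∈ (B ∖ S) ∪ (A ∩ B) but 1 ∉ A.

Reverse inclusion. This inclusion fails. Take B = ∅, S = ∅, A = {1}; then 1 ∈ A but 1 ∉ (B ∖ S) ∪ (A ∩ B).

Both inclusions fail.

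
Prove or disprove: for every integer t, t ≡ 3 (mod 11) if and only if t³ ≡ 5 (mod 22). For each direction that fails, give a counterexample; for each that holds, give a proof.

(⇒) fails; (⇐) holds.

(→) This fails: take t = 14. Then 14 ≡ 3 (mod 11), but 14³ = 2744 ≡ 16 (mod 22), not 5.

(←) Conversely, the residues r modulo 22 with r³ ≡ 5 (mod 22) are exactly {3}, and each is ≡ 3 (mod 11).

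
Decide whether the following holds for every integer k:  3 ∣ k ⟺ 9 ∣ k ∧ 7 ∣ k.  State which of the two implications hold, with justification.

Not equivalent: only (⇐) holds.

[⇐] Suppose 9 ∣ k and 7 ∣ k. Any common multiple of 9 and 7 is a multiple of their lcm; here gcd(9, 7) = 1, so lcm(9, 7) = 9·7 = 63, so 63 ∣ k. Since 3 ∣ 63, it follows that 3 ∣ k.

[⇒] This fails: take k = 3. Certainly 3 ∣ 3, but 9 ∤ 3.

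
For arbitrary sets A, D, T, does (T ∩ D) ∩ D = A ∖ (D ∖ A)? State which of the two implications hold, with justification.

(⊆) fails and (⊇) fails.

(⟹) This inclusion fails. Take A = ∅, D = {1}, T = {1}; then 1 ∈ (T ∩ D) ∩ D but 1 ∉ A ∖ (D ∖ A).

(⟸) This inclusion fails. Take A = {1}, D = ∅, T = ∅; then 1 ∈ A ∖ (D ∖ A) but 1 ∉ (T ∩ D) ∩ D.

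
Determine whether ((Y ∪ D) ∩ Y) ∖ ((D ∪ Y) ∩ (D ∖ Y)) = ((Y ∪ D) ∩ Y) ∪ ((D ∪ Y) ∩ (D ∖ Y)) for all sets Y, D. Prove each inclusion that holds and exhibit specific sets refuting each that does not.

(⊇) This inclusion fails. Take Y = ∅, D = {1}; then 1 ∈ ((Y ∪ D) ∩ Y) ∪ ((D ∪ Y) ∩ (D ∖ Y)) but 1 ∉ ((Y ∪ D) ∩ Y) ∖ ((D ∪ Y) ∩ (D ∖ Y)).

(⊆) Let x ∈ ((Y ∪ D) ∩ Y) ∖ ((D ∪ Y) ∩ (D ∖ Y)). Then either x ∈ Y and x ∉ D; or x ∈ Y ∩ D. In each case x ∈ ((Y ∪ D) ∩ Y) ∪ ((D ∪ Y) ∩ (D ∖ Y)), so ((Y ∪ D) ∩ Y) ∖ ((D ∪ Y) ∩ (D ∖ Y)) ⊆ ((Y ∪ D) ∩ Y) ∪ ((D ∪ Y) ∩ (D ∖ Y)).

Only the forward inclusion holds.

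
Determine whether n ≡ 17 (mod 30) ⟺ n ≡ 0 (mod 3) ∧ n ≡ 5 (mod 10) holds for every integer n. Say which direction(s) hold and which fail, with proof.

(⟹) This fails: n = 17 gives 17 ≡ 17 (mod 30) but 17 ≡ 2 (mod 3), so the conjunction on the right does not hold.

(⟸) This fails: n = 15 satisfies both congruences on the right (15 ≡ 0 mod 3 and 15 ≡ 5 mod 10) yet 15 ≡ 15 (mod 30), not 17.

Neither implication holds.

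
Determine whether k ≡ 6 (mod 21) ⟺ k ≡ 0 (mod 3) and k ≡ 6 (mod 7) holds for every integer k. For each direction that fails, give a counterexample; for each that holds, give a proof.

(⇐) If k ≡ 0 (mod 3) and k ≡ 6 (mod 7), then by the Chinese remainder theorem k ≡ 6 (mod 21). This is exactly k ≡ 6 (mod 21).

(⇒) Suppose k ≡ 6 (mod 21); write k = 21j + 6. Since 3 ∣ 21, reducing mod 3 gives k ≡ 6 ≡ 0 (mod 3); since 7 ∣ 21, reducing mod 7 gives k ≡ 6 (mod 7).

Both implications hold.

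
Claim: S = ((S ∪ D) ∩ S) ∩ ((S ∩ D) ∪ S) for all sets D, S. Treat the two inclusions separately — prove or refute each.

(⟹) Let x ∈ S. Then either x ∈ S and x ∉ D; or x ∈ D ∩ S. In each case x ∈ ((S ∪ D) ∩ S) ∩ ((S ∩ D) ∪ S), so S ⊆ ((S ∪ D) ∩ S) ∩ ((S ∩ D) ∪ S).

(⟸) Let x ∈ ((S ∪ D) ∩ S) ∩ ((S ∩ D) ∪ S). Then either x ∈ S and x ∉ D; or x ∈ D ∩ S. In each case x ∈ S, so ((S ∪ D) ∩ S) ∩ ((S ∩ D) ∪ S) ⊆ S.

Both inclusions hold.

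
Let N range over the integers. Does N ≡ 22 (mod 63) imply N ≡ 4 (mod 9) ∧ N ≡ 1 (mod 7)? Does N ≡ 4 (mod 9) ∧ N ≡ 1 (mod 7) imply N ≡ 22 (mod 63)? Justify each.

Both directions hold.

(→) Suppose N ≡ 22 (mod 63); write N = 63j + 22. Since 9 ∣ 63, reducing mod 9 gives N ≡ 22 ≡ 4 (mod 9); since 7 ∣ 63, reducing mod 7 gives N ≡ 22 ≡ 1 (mod 7).

(←) Conversely, if N ≡ 4 (mod 9) and N ≡ 1 (mod 7), then by the Chinese remainder theorem N ≡ 22 (mod 63). This is exactly N ≡ 22 (mod 63).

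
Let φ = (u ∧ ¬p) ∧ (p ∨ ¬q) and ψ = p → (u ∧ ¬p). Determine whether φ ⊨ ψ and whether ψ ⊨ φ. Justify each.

(→) Assume the antecedent. If p is true, the antecedent cannot hold. If p is false, p → (u ∧ ¬p) reduces to true regardless of the other variables. Either way p → (u ∧ ¬p) holds.

(←) This fails. Under p = F, q = F, u = F, the left side is false but the right side is true.

(⇒) holds; (⇐) fails.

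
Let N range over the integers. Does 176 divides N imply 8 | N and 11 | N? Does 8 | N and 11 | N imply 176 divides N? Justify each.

[⇐] This fails: take N = 88. Both 8 ∣ 88 and 11 ∣ 88, yet 88 is not a multiple of 176 (since 88 = 0·176 + 88), so 176 ∤ 88.

[⇒] If 176 ∣ N, write N = 176q. Since 176 = 22·8, N = 8·(22q), so 8 ∣ N; and since 176 = 16·11, N = 11·(16q), so 11 ∣ N.

(⇒) holds; (⇐) fails.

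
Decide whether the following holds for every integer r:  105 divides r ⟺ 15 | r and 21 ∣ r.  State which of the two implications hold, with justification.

Both directions hold.

(⇒) If 105 ∣ r, write r = 105q. Since 105 = 7·15, r = 15·(7q), so 15 ∣ r; and since 105 = 5·21, r = 21·(5q), so 21 ∣ r.

(⇐) Suppose 15 ∣ r and 21 ∣ r. Any common multiple of 15 and 21 is a multiple of their lcm; here lcm(15, 21) = 15·21/gcd(15, 21) = 315/3 = 105, so 105 ∣ r.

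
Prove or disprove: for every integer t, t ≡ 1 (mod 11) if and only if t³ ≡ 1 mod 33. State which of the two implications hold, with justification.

(⟹) This fails: take t = 12. Then 12 ≡ 1 (mod 11), but 12³ = 1728 ≡ 12 (mod 33), not 1.

(⟸) Conversely, the residues r modulo 33 with r³ ≡ 1 (mod 33) are exactly {1}, and each is ≡ 1 (mod 11).

(⇒) fails; (⇐) holds.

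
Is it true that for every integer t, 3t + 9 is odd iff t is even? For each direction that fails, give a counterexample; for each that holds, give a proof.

(⟹) Suppose 3t + 9 is odd. Since 3 is odd, 3t and t have the same parity, so 3t + 9 ≡ t + 9 (mod 2). As 9 is odd, 3t + 9 is odd exactly when t is even. Thus t is even.

(⟸) Conversely, suppose t is even; write t = 2j. Then 3t + 9 = 3·(2j) + 9 = 2·3j + 9, which is odd.

Both directions hold.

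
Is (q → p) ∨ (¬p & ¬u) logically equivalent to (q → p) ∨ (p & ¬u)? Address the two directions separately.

Not equivalent: only (⇐) holds.

Converse. Assume the antecedent. If q is true, the antecedent forces (q = T, u = F, p = T) or (q = T, u = T, p = T), and (q → p) ∨ (¬p & ¬u) holds there. If q is false, (q → p) ∨ (¬p & ¬u) reduces to true regardless of the other variables. Either way (q → p) ∨ (¬p & ¬u) holds.

Forward direction. This fails. Under q = T, u = F, p = F, the left side is true but the right side is false.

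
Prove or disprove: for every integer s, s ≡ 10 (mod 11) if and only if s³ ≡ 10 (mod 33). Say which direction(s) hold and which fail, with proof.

Only the reverse direction holds.

[⇒] This fails: take s = 21. Then 21 ≡ 10 (mod 11), but 21³ = 9261 ≡ 21 (mod 33), not 10.

[⇐] Conversely, the residues r modulo 33 with r³ ≡ 10 (mod 33) are exactly {10}, and each is ≡ 10 (mod 11).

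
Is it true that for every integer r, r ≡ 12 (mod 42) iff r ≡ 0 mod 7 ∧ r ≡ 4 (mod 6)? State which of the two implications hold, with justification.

Both directions fail.

Forward direction. This fails: r = 12 gives 12 ≡ 12 (mod 42) but 12 ≡ 5 (mod 7), so the conjunction on the right does not hold.

Converse. This fails: r = 28 satisfies both congruences on the right (28 ≡ 0 mod 7 and 28 ≡ 4 mod 6) yet 28 ≡ 28 (mod 42), not 12.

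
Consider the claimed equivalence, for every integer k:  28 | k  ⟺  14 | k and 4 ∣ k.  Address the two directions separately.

The biconditional holds.

(⟸) Suppose 14 ∣ k and 4 ∣ k. Any common multiple of 14 and 4 is a multiple of their lcm; here lcm(14, 4) = 14·4/gcd(14, 4) = 56/2 = 28, so 28 ∣ k.

(⟹) If 28 ∣ k, write k = 28q. Since 28 = 2·14, k = 14·(2q), so 14 ∣ k; and since 28 = 7·4, k = 4·(7q), so 4 ∣ k.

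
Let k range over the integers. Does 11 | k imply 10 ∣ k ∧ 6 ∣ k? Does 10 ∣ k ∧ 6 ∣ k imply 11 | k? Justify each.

Neither implication holds.

[⇒] This fails: take k = 11. Certainly 11 ∣ 11, but 10 ∤ 11.

[⇐] This fails: take k = 30. Both 10 ∣ 30 and 6 ∣ 30, yet 30 is not a multiple of 11 (since 30 = 2·11 + 8), so 11 ∤ 30.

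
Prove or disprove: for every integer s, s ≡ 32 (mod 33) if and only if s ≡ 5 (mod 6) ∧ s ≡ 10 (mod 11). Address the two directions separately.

Forward direction. This fails: s = 32 gives 32 ≡ 32 (mod 33) but 32 ≡ 2 (mod 6), so the conjunction on the right does not hold.

Converse. If s ≡ 5 (mod 6) and s ≡ 10 (mod 11), then by the Chinese remainder theorem s ≡ 65 (mod 66). Since 65 ≡ 32 (mod 33) and 33 ∣ 66, we get s ≡ 32 (mod 33).

(⇒) fails; (⇐) holds.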